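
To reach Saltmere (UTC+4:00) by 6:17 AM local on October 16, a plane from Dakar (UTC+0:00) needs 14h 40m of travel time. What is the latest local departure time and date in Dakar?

Target arrival in UTC: 6:17 AM − 4:00 = 2:17 AM on Oct 16.
Subtract 14 hours and 40 minutes → departure 11:37 AM UTC on Oct 15.
Dakar is UTC+0, so departure is 11:37 AM on Oct 15.

11:37 AM on Oct 15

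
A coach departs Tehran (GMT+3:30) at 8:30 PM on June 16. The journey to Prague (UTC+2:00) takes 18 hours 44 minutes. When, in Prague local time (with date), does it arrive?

1:44 PM on June 17

Convert departure to UTC: 8:30 PM − 3:30 = 5:00 PM UTC on Jun 16.
Add 18 hours 44 minutes travel time → 11:44 AM UTC (Jun 17).
Prague is UTC+2:00, so local arrival = 11:44 AM + 2:00 = 1:44 PM on Jun 17.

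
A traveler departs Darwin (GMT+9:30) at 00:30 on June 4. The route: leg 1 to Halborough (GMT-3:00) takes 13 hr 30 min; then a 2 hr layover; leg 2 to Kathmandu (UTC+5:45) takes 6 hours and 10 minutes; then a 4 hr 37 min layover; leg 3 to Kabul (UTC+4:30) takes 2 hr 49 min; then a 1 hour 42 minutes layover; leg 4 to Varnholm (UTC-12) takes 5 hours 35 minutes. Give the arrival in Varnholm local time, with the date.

15:23 on Jun 4

Convert departure to UTC: 00:30 − 9:30 = 15:00 UTC on Jun 3.
Add 13 hours 30 minutes leg 1 → 04:30 UTC (Jun 4).
Add 2 hours layover in Halborough → 06:30 UTC.
Add 6 hours 10 minutes leg 2 → 12:40 UTC.
Add 4 hours and 37 minutes layover in Kathmandu → 17:17 UTC.
Add 2 hours and 49 minutes leg 3 → 20:06 UTC.
Add 1 hour and 42 minutes layover in Kabul → 21:48 UTC.
Add 5 hours 35 minutes leg 4 → 03:23 UTC (Jun 5).
Varnholm is UTC−12:00, so local arrival = 03:23 − 12:00 = 15:23 on Jun 4.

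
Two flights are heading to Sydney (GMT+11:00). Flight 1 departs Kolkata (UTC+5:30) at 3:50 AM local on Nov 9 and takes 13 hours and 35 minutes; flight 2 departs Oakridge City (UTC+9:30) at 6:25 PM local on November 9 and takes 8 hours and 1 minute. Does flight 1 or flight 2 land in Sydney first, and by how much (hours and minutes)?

Flight 1 in UTC: 3:50 AM − 5:30 = 10:20 PM on Nov 8.
+13 hours and 35 minutes → arrive 11:55 AM UTC on Nov 9.
Flight 2 in UTC: 6:25 PM − 9:30 = 8:55 AM on Nov 9.
+8 hours 1 minute → arrive 4:56 PM UTC on Nov 9.
Flight 1 lands earlier by 5 hours 1 minute.

the first, by 5 hours 1 minute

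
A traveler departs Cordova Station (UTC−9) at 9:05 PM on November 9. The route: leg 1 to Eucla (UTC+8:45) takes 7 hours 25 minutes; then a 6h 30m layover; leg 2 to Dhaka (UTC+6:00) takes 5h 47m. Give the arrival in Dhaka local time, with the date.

7:47 AM on November 11

Convert departure to UTC: 9:05 PM + 9:00 = 6:05 AM UTC on Nov 10.
Add 7 hours and 25 minutes leg 1 → 1:30 PM UTC.
Add 6 hours and 30 minutes layover in Eucla → 8:00 PM UTC.
Add 5 hours and 47 minutes leg 2 → 1:47 AM UTC (Nov 11).
Dhaka is UTC+6:00, so local arrival = 1:47 AM + 6:00 = 7:47 AM on Nov 11.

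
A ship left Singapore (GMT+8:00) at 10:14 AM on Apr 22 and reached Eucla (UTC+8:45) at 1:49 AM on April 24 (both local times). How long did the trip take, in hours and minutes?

38 hours 50 minutes

Eucla is 0:45 ahead of Singapore.
Clock-face elapsed time (ignoring zones) is 39 hours 35 minutes.
Actual elapsed = 39 hours 35 minutes − 0:45 = 38 hours 50 minutes.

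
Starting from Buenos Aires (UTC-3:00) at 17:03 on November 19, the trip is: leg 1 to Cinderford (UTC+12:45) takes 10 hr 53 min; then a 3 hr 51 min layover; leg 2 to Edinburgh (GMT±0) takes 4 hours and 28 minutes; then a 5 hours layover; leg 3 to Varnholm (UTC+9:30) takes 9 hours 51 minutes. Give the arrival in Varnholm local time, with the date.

Convert departure to UTC: 17:03 + 3:00 = 20:03 UTC on Nov 19.
Add 10 hours 53 minutes leg 1 → 06:56 UTC (Nov 20).
Add 3 hours and 51 minutes layover in Cinderford → 10:47 UTC.
Add 4 hours and 28 minutes leg 2 → 15:15 UTC.
Add 5 hours layover in Edinburgh → 20:15 UTC.
Add 9 hours and 51 minutes leg 3 → 06:06 UTC (Nov 21).
Varnholm is UTC+9:30, so local arrival = 06:06 + 9:30 = 15:36 on Nov 21.

15:36 on November 21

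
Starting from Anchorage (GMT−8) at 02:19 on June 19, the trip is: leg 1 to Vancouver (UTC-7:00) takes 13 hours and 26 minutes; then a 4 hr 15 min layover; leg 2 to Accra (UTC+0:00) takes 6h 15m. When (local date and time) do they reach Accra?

Convert departure to UTC: 02:19 + 8:00 = 10:19 UTC on Jun 19.
Add 13 hours and 26 minutes leg 1 → 23:45 UTC.
Add 4 hours 15 minutes layover in Vancouver → 04:00 UTC (Jun 20).
Add 6 hours and 15 minutes leg 2 → 10:15 UTC.
Accra is UTC+0, so local arrival is the same: 10:15 on Jun 20.

10:15 on Jun 20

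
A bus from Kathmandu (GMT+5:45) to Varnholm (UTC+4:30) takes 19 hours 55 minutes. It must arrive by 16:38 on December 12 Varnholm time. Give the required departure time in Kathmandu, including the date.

Target arrival in UTC: 16:38 − 4:30 = 12:08 on Dec 12.
Subtract 19 hours 55 minutes → departure 16:13 UTC on Dec 11.
Kathmandu is UTC+5:45: 16:13 + 5:45 = 21:58 on Dec 11.

21:58 on December 11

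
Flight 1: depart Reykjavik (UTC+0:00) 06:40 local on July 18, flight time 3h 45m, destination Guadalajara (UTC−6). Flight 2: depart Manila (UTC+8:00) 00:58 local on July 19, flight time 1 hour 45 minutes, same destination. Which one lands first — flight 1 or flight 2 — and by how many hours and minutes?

the first, by 8 hours 18 minutes

Flight 1 departs at 06:40 UTC (Jul 18).
+3 hours and 45 minutes → arrive 10:25 UTC on Jul 18.
Flight 2 in UTC: 00:58 − 8:00 = 16:58 on Jul 18.
+1 hour 45 minutes → arrive 18:43 UTC on Jul 18.
Flight 1 lands earlier by 8 hours 18 minutes.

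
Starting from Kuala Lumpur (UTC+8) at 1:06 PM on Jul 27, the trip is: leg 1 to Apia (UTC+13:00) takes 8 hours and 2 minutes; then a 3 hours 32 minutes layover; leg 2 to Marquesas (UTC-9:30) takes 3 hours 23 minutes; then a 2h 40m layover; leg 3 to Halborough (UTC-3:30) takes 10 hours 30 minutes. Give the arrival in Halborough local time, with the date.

5:43 AM on July 28

Convert departure to UTC: 1:06 PM − 8:00 = 5:06 AM UTC on Jul 27.
Add 8 hours 2 minutes leg 1 → 1:08 PM UTC.
Add 3 hours 32 minutes layover in Apia → 4:40 PM UTC.
Add 3 hours 23 minutes leg 2 → 8:03 PM UTC.
Add 2 hours and 40 minutes layover in Marquesas → 10:43 PM UTC.
Add 10 hours and 30 minutes leg 3 → 9:13 AM UTC (Jul 28).
Halborough is UTC−3:30, so local arrival = 9:13 AM − 3:30 = 5:43 AM on Jul 28.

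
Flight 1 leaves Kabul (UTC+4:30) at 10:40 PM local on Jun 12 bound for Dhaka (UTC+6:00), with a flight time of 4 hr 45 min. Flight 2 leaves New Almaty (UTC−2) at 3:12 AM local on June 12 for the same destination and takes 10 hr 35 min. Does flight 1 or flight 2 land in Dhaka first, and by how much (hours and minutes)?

the second, by 7 hours 8 minutes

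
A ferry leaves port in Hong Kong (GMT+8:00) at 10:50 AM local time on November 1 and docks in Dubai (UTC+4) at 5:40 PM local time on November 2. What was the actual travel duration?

Departure in UTC: 10:50 AM − 8:00 = 2:50 AM on Nov 1.
Arrival in UTC: 5:40 PM − 4:00 = 1:40 PM on Nov 2.
Elapsed = 1:40 PM − 2:50 AM (+1 day) = 34 hours 50 minutes.

34 hours 50 minutes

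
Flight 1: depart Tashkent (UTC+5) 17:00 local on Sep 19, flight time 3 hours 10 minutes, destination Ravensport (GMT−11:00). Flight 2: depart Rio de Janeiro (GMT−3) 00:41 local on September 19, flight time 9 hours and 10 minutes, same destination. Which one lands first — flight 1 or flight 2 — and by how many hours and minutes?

Flight 1 in UTC: 17:00 − 5:00 = 12:00 on Sep 19.
+3 hours and 10 minutes → arrive 15:10 UTC on Sep 19.
Flight 2 in UTC: 00:41 + 3:00 = 03:41 on Sep 19.
+9 hours 10 minutes → arrive 12:51 UTC on Sep 19.
Flight 2 lands earlier by 2 hours 19 minutes.

the second, by 2 hours 19 minutes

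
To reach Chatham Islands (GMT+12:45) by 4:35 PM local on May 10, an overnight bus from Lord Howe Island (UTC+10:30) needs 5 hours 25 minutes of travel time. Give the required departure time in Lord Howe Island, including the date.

8:55 AM on May 10

Target arrival in UTC: 4:35 PM − 12:45 = 3:50 AM on May 10.
Subtract 5 hours and 25 minutes → departure 10:25 PM UTC on May 9.
Lord Howe Island is UTC+10:30: 10:25 PM + 10:30 = 8:55 AM on May 10.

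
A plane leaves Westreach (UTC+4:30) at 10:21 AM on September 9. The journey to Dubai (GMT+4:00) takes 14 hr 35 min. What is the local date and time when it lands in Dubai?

12:26 AM on Sep 10

Convert departure to UTC: 10:21 AM − 4:30 = 5:51 AM UTC on Sep 9.
Add 14 hours and 35 minutes travel time → 8:26 PM UTC.
Dubai is UTC+4:00, so local arrival = 8:26 PM + 4:00 = 12:26 AM on Sep 10.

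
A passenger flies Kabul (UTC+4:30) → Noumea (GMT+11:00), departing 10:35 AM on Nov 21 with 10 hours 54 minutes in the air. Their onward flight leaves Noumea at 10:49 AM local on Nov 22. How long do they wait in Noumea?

Convert departure to UTC: 10:35 AM − 4:30 = 6:05 AM UTC on Nov 21.
Add 10 hours and 54 minutes flight time → 4:59 PM UTC.
Noumea is UTC+11:00, so local arrival = 4:59 PM + 11:00 = 3:59 AM on Nov 22.
Layover = 10:49 AM − 3:59 AM = 6 hours 50 minutes.

6 hours 50 minutes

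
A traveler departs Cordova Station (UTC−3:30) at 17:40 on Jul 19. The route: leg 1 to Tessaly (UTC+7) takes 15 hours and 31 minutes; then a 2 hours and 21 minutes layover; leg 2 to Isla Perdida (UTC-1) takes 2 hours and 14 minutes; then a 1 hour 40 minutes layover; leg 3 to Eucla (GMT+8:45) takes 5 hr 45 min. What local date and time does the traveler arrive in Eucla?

Convert departure to UTC: 17:40 + 3:30 = 21:10 UTC on Jul 19.
Add 15 hours and 31 minutes leg 1 → 12:41 UTC (Jul 20).
Add 2 hours and 21 minutes layover in Tessaly → 15:02 UTC.
Add 2 hours 14 minutes leg 2 → 17:16 UTC.
Add 1 hour 40 minutes layover in Isla Perdida → 18:56 UTC.
Add 5 hours and 45 minutes leg 3 → 00:41 UTC (Jul 21).
Eucla is UTC+8:45, so local arrival = 00:41 + 8:45 = 09:26 on Jul 21.

09:26 on Jul 21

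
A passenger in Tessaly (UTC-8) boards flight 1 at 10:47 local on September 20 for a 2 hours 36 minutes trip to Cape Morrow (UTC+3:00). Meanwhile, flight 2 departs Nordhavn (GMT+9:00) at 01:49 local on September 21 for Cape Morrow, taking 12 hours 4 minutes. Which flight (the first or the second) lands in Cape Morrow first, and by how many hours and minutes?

the first, by 7 hours 30 minutes

Flight 1 in UTC: 10:47 + 8:00 = 18:47 on Sep 20.
+2 hours 36 minutes → arrive 21:23 UTC on Sep 20.
Flight 2 in UTC: 01:49 − 9:00 = 16:49 on Sep 20.
+12 hours 4 minutes → arrive 04:53 UTC on Sep 21.
Flight 1 lands earlier by 7 hours 30 minutes.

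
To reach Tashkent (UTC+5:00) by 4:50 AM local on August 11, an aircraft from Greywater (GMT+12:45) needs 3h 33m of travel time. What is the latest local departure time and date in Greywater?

9:02 AM on Aug 11

Target arrival in UTC: 4:50 AM − 5:00 = 11:50 PM on Aug 10.
Subtract 3 hours and 33 minutes → departure 8:17 PM UTC on Aug 10.
Greywater is UTC+12:45: 8:17 PM + 12:45 = 9:02 AM on Aug 11.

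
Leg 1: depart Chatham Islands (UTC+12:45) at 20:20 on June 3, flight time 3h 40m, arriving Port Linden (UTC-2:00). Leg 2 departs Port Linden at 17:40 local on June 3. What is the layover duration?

8 hours 25 minutes

Convert departure to UTC: 20:20 − 12:45 = 07:35 UTC on Jun 3.
Add 3 hours 40 minutes flight time → 11:15 UTC.
Port Linden is UTC−2:00, so local arrival = 11:15 − 2:00 = 09:15 on Jun 3.
Layover = 17:40 − 09:15 = 8 hours 25 minutes.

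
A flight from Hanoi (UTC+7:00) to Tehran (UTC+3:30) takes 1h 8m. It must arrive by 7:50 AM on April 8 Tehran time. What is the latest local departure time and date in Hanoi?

10:12 AM on April 8

Target arrival in UTC: 7:50 AM − 3:30 = 4:20 AM on Apr 8.
Subtract 1 hour 8 minutes → departure 3:12 AM UTC on Apr 8.
Hanoi is UTC+7:00: 3:12 AM + 7:00 = 10:12 AM on Apr 8.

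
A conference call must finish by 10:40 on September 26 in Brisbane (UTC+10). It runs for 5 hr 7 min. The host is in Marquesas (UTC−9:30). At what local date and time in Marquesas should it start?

Target end time in UTC: 10:40 − 10:00 = 00:40 on Sep 26.
Subtract 5 hours 7 minutes → start 19:33 UTC on Sep 25.
Marquesas is UTC−9:30: 19:33 − 9:30 = 10:03 on Sep 25.

10:03 on September 25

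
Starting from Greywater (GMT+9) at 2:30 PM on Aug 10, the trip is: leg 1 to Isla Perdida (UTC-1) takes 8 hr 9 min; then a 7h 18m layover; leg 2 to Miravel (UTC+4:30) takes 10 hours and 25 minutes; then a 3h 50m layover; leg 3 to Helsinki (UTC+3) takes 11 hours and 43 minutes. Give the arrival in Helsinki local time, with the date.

1:55 AM on August 12

Convert departure to UTC: 2:30 PM − 9:00 = 5:30 AM UTC on Aug 10.
Add 8 hours 9 minutes leg 1 → 1:39 PM UTC.
Add 7 hours 18 minutes layover in Isla Perdida → 8:57 PM UTC.
Add 10 hours and 25 minutes leg 2 → 7:22 AM UTC (Aug 11).
Add 3 hours and 50 minutes layover in Miravel → 11:12 AM UTC.
Add 11 hours 43 minutes leg 3 → 10:55 PM UTC.
Helsinki is UTC+3:00, so local arrival = 10:55 PM + 3:00 = 1:55 AM on Aug 12.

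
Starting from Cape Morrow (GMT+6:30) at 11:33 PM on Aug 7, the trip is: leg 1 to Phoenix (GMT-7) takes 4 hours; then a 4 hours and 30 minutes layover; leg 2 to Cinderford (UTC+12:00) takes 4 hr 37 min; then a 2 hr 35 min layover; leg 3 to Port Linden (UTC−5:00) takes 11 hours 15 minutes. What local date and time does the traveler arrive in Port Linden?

3:00 PM on August 8

Convert departure to UTC: 11:33 PM − 6:30 = 5:03 PM UTC on Aug 7.
Add 4 hours leg 1 → 9:03 PM UTC.
Add 4 hours and 30 minutes layover in Phoenix → 1:33 AM UTC (Aug 8).
Add 4 hours and 37 minutes leg 2 → 6:10 AM UTC.
Add 2 hours 35 minutes layover in Cinderford → 8:45 AM UTC.
Add 11 hours and 15 minutes leg 3 → 8:00 PM UTC.
Port Linden is UTC−5:00, so local arrival = 8:00 PM − 5:00 = 3:00 PM on Aug 8.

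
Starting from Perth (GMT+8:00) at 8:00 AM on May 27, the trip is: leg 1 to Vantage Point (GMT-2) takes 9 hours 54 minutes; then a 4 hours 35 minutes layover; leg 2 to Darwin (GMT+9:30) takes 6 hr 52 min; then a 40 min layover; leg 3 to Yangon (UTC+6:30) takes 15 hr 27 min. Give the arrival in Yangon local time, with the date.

7:58 PM on May 28

Convert departure to UTC: 8:00 AM − 8:00 = 12:00 AM UTC on May 27.
Add 9 hours 54 minutes leg 1 → 9:54 AM UTC.
Add 4 hours and 35 minutes layover in Vantage Point → 2:29 PM UTC.
Add 6 hours and 52 minutes leg 2 → 9:21 PM UTC.
Add 40 minutes layover in Darwin → 10:01 PM UTC.
Add 15 hours 27 minutes leg 3 → 1:28 PM UTC (May 28).
Yangon is UTC+6:30, so local arrival = 1:28 PM + 6:30 = 7:58 PM on May 28.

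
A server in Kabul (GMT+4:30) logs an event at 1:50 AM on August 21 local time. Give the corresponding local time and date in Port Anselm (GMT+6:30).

3:50 AM on August 21

In UTC: 1:50 AM − 4:30 = 9:20 PM on Aug 20.
Port Anselm is UTC+6:30: 9:20 PM + 6:30 = 3:50 AM on Aug 21.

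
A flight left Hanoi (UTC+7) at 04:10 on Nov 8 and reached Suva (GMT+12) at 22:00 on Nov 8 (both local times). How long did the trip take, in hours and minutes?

Departure in UTC: 04:10 − 7:00 = 21:10 on Nov 7.
Arrival in UTC: 22:00 − 12:00 = 10:00 on Nov 8.
Elapsed = 10:00 − 21:10 (+1 day) = 12 hours 50 minutes.

12 hours 50 minutes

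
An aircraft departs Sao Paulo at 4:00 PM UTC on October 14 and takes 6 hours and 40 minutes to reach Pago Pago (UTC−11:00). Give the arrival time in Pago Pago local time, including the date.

11:40 AM on October 14

Departure is given in UTC: 4:00 PM on Oct 14.
Add 6 hours 40 minutes → 10:40 PM UTC.
Pago Pago is UTC−11:00: 10:40 PM − 11:00 = 11:40 AM on Oct 14.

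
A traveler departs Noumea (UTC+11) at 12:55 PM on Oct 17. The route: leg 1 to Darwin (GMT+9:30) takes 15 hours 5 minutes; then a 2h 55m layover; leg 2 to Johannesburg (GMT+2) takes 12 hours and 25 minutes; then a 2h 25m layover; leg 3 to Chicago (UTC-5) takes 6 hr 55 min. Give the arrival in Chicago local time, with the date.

12:40 PM on October 18

Convert departure to UTC: 12:55 PM − 11:00 = 1:55 AM UTC on Oct 17.
Add 15 hours and 5 minutes leg 1 → 5:00 PM UTC.
Add 2 hours 55 minutes layover in Darwin → 7:55 PM UTC.
Add 12 hours 25 minutes leg 2 → 8:20 AM UTC (Oct 18).
Add 2 hours and 25 minutes layover in Johannesburg → 10:45 AM UTC.
Add 6 hours 55 minutes leg 3 → 5:40 PM UTC.
Chicago is UTC−5:00, so local arrival = 5:40 PM − 5:00 = 12:40 PM on Oct 18.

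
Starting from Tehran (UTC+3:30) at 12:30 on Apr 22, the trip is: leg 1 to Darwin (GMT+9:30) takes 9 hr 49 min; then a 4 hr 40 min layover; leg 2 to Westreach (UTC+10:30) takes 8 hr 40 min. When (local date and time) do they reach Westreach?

18:39 on April 23

Convert departure to UTC: 12:30 − 3:30 = 09:00 UTC on Apr 22.
Add 9 hours 49 minutes leg 1 → 18:49 UTC.
Add 4 hours and 40 minutes layover in Darwin → 23:29 UTC.
Add 8 hours and 40 minutes leg 2 → 08:09 UTC (Apr 23).
Westreach is UTC+10:30, so local arrival = 08:09 + 10:30 = 18:39 on Apr 23.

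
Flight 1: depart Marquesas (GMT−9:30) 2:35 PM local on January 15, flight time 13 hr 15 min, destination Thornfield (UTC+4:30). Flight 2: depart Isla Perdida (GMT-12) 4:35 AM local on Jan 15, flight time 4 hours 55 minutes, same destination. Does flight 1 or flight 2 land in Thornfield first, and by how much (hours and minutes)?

the second, by 15 hours 50 minutes

Flight 1 in UTC: 2:35 PM + 9:30 = 12:05 AM on Jan 16.
+13 hours 15 minutes → arrive 1:20 PM UTC on Jan 16.
Flight 2 in UTC: 4:35 AM + 12:00 = 4:35 PM on Jan 15.
+4 hours 55 minutes → arrive 9:30 PM UTC on Jan 15.
Flight 2 lands earlier by 15 hours 50 minutes.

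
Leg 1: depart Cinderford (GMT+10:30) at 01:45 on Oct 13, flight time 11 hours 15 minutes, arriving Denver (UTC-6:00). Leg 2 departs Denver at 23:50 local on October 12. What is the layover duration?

3 hours 20 minutes

Convert departure to UTC: 01:45 − 10:30 = 15:15 UTC on Oct 12.
Add 11 hours and 15 minutes flight time → 02:30 UTC (Oct 13).
Denver is UTC−6:00, so local arrival = 02:30 − 6:00 = 20:30 on Oct 12.
Layover = 23:50 − 20:30 = 3 hours 20 minutes.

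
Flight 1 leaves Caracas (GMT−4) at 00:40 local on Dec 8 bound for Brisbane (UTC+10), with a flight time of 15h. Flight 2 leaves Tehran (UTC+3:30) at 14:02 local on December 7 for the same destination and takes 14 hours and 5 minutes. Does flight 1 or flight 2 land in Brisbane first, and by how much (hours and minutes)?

Flight 1 in UTC: 00:40 + 4:00 = 04:40 on Dec 8.
+15 hours → arrive 19:40 UTC on Dec 8.
Flight 2 in UTC: 14:02 − 3:30 = 10:32 on Dec 7.
+14 hours 5 minutes → arrive 00:37 UTC on Dec 8.
Flight 2 lands earlier by 19 hours 3 minutes.

the second, by 19 hours 3 minutes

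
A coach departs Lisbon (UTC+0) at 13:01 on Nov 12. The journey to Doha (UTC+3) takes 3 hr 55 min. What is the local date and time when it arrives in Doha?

19:56 on Nov 12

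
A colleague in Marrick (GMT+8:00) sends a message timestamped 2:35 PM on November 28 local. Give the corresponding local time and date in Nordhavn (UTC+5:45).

Nordhavn is 2:15 behind Marrick.
Shift by the zone difference: 2:35 PM − 2:15 = 12:20 PM on Nov 28 in Nordhavn.

12:20 PM on Nov 28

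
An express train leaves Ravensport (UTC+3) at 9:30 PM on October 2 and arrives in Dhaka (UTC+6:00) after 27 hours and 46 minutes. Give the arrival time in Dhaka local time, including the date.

4:16 AM on October 4

Convert departure to UTC: 9:30 PM − 3:00 = 6:30 PM UTC on Oct 2.
Add 27 hours 46 minutes travel time → 10:16 PM UTC (Oct 3).
Dhaka is UTC+6:00, so local arrival = 10:16 PM + 6:00 = 4:16 AM on Oct 4.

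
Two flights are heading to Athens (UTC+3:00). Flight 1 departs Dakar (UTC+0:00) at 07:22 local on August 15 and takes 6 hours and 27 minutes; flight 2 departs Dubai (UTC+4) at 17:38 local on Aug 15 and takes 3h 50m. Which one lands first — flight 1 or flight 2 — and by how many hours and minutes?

the first, by 3 hours 39 minutes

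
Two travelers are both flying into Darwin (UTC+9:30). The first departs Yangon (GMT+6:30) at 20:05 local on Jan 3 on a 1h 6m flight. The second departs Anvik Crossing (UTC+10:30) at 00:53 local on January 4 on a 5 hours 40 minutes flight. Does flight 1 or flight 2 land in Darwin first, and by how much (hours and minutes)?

the first, by 5 hours 22 minutes

Flight 1 in UTC: 20:05 − 6:30 = 13:35 on Jan 3.
+1 hour 6 minutes → arrive 14:41 UTC on Jan 3.
Flight 2 in UTC: 00:53 − 10:30 = 14:23 on Jan 3.
+5 hours and 40 minutes → arrive 20:03 UTC on Jan 3.
Flight 1 lands earlier by 5 hours 22 minutes.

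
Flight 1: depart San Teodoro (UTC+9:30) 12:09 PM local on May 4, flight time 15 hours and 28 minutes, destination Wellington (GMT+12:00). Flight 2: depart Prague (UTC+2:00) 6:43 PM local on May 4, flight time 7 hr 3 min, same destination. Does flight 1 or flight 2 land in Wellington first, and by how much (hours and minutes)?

Flight 1 in UTC: 12:09 PM − 9:30 = 2:39 AM on May 4.
+15 hours and 28 minutes → arrive 6:07 PM UTC on May 4.
Flight 2 in UTC: 6:43 PM − 2:00 = 4:43 PM on May 4.
+7 hours and 3 minutes → arrive 11:46 PM UTC on May 4.
Flight 1 lands earlier by 5 hours 39 minutes.

the first, by 5 hours 39 minutes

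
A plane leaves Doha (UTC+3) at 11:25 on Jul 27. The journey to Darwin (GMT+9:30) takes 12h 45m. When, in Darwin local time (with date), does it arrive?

Convert departure to UTC: 11:25 − 3:00 = 08:25 UTC on Jul 27.
Add 12 hours 45 minutes travel time → 21:10 UTC.
Darwin is UTC+9:30, so local arrival = 21:10 + 9:30 = 06:40 on Jul 28.

06:40 on July 28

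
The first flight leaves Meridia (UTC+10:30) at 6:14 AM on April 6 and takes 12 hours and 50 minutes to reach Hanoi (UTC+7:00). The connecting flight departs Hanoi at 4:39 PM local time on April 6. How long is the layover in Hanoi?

1 hour 5 minutes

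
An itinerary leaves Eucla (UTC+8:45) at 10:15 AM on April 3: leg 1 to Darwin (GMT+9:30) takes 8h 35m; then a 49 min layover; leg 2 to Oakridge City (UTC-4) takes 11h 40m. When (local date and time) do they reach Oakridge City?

6:34 PM on April 3

Convert departure to UTC: 10:15 AM − 8:45 = 1:30 AM UTC on Apr 3.
Add 8 hours 35 minutes leg 1 → 10:05 AM UTC.
Add 49 minutes layover in Darwin → 10:54 AM UTC.
Add 11 hours and 40 minutes leg 2 → 10:34 PM UTC.
Oakridge City is UTC−4:00, so local arrival = 10:34 PM − 4:00 = 6:34 PM on Apr 3.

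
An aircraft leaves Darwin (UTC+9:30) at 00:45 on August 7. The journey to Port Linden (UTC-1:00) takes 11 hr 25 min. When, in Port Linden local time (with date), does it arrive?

Convert departure to UTC: 00:45 − 9:30 = 15:15 UTC on Aug 6.
Add 11 hours and 25 minutes travel time → 02:40 UTC (Aug 7).
Port Linden is UTC−1:00, so local arrival = 02:40 − 1:00 = 01:40 on Aug 7.

01:40 on August 7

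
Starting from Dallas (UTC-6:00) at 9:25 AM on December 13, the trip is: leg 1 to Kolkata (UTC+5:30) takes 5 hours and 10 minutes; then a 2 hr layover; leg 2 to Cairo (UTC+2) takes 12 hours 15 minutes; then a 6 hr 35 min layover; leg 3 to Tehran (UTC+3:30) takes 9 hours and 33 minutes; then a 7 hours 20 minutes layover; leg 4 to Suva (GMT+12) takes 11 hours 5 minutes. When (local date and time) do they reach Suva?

Convert departure to UTC: 9:25 AM + 6:00 = 3:25 PM UTC on Dec 13.
Add 5 hours 10 minutes leg 1 → 8:35 PM UTC.
Add 2 hours layover in Kolkata → 10:35 PM UTC.
Add 12 hours 15 minutes leg 2 → 10:50 AM UTC (Dec 14).
Add 6 hours 35 minutes layover in Cairo → 5:25 PM UTC.
Add 9 hours 33 minutes leg 3 → 2:58 AM UTC (Dec 15).
Add 7 hours and 20 minutes layover in Tehran → 10:18 AM UTC.
Add 11 hours 5 minutes leg 4 → 9:23 PM UTC.
Suva is UTC+12:00, so local arrival = 9:23 PM + 12:00 = 9:23 AM on Dec 16.

9:23 AM on Dec 16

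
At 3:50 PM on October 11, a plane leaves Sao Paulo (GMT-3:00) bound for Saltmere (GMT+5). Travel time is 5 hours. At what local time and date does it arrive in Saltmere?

4:50 AM on October 12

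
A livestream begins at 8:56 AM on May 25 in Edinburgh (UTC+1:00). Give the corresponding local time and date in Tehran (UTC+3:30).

11:26 AM on May 25

In UTC: 8:56 AM − 1:00 = 7:56 AM on May 25.
Tehran is UTC+3:30: 7:56 AM + 3:30 = 11:26 AM on May 25.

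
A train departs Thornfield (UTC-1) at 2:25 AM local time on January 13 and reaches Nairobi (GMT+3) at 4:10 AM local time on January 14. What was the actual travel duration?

Departure in UTC: 2:25 AM + 1:00 = 3:25 AM on Jan 13.
Arrival in UTC: 4:10 AM − 3:00 = 1:10 AM on Jan 14.
Elapsed = 1:10 AM − 3:25 AM (+1 day) = 21 hours 45 minutes.

21 hours 45 minutes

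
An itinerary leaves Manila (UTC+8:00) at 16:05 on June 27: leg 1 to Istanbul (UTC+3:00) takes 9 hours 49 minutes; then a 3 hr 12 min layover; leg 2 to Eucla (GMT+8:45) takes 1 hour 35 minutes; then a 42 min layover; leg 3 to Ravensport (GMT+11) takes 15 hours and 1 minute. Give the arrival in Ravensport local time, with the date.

01:24 on June 29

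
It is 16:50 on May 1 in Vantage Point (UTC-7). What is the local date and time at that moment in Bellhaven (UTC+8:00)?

Bellhaven is 15:00 ahead of Vantage Point.
Shift by the zone difference: 16:50 + 15:00 = 07:50 on May 2 in Bellhaven.

07:50 on May 2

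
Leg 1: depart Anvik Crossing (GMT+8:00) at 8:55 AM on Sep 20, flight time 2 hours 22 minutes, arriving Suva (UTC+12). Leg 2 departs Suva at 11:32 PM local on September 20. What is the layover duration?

8 hours 15 minutes

Convert departure to UTC: 8:55 AM − 8:00 = 12:55 AM UTC on Sep 20.
Add 2 hours and 22 minutes flight time → 3:17 AM UTC.
Suva is UTC+12:00, so local arrival = 3:17 AM + 12:00 = 3:17 PM on Sep 20.
Layover = 11:32 PM − 3:17 PM = 8 hours 15 minutes.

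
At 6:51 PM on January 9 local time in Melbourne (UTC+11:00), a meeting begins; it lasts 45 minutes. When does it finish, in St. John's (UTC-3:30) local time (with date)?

5:06 AM on January 9

Convert start to UTC: 6:51 PM − 11:00 = 7:51 AM UTC on Jan 9.
Add 45 minutes duration → 8:36 AM UTC.
St. John's is UTC−3:30, so local end time = 8:36 AM − 3:30 = 5:06 AM on Jan 9.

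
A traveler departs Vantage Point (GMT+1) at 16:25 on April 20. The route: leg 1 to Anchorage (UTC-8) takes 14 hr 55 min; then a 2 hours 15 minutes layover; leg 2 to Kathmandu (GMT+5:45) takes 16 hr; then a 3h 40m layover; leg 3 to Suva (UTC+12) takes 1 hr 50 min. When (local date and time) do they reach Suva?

18:05 on Apr 22

Convert departure to UTC: 16:25 − 1:00 = 15:25 UTC on Apr 20.
Add 14 hours and 55 minutes leg 1 → 06:20 UTC (Apr 21).
Add 2 hours 15 minutes layover in Anchorage → 08:35 UTC.
Add 16 hours leg 2 → 00:35 UTC (Apr 22).
Add 3 hours 40 minutes layover in Kathmandu → 04:15 UTC.
Add 1 hour 50 minutes leg 3 → 06:05 UTC.
Suva is UTC+12:00, so local arrival = 06:05 + 12:00 = 18:05 on Apr 22.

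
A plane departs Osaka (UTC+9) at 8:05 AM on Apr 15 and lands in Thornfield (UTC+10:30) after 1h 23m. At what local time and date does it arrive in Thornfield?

10:58 AM on April 15

Convert departure to UTC: 8:05 AM − 9:00 = 11:05 PM UTC on Apr 14.
Add 1 hour 23 minutes travel time → 12:28 AM UTC (Apr 15).
Thornfield is UTC+10:30, so local arrival = 12:28 AM + 10:30 = 10:58 AM on Apr 15.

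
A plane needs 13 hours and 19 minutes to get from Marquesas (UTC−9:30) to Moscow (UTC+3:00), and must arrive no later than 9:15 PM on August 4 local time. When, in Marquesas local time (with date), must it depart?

Target arrival in UTC: 9:15 PM − 3:00 = 6:15 PM on Aug 4.
Subtract 13 hours 19 minutes → departure 4:56 AM UTC on Aug 4.
Marquesas is UTC−9:30: 4:56 AM − 9:30 = 7:26 PM on Aug 3.

7:26 PM on Aug 3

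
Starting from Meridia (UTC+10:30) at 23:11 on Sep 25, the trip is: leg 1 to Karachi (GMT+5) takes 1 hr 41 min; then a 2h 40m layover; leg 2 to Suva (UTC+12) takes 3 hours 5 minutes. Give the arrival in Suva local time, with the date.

Convert departure to UTC: 23:11 − 10:30 = 12:41 UTC on Sep 25.
Add 1 hour 41 minutes leg 1 → 14:22 UTC.
Add 2 hours and 40 minutes layover in Karachi → 17:02 UTC.
Add 3 hours 5 minutes leg 2 → 20:07 UTC.
Suva is UTC+12:00, so local arrival = 20:07 + 12:00 = 08:07 on Sep 26.

08:07 on September 26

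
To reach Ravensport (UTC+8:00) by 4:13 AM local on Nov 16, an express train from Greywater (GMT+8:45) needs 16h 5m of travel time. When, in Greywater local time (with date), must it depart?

Target arrival in UTC: 4:13 AM − 8:00 = 8:13 PM on Nov 15.
Subtract 16 hours 5 minutes → departure 4:08 AM UTC on Nov 15.
Greywater is UTC+8:45: 4:08 AM + 8:45 = 12:53 PM on Nov 15.

12:53 PM on Nov 15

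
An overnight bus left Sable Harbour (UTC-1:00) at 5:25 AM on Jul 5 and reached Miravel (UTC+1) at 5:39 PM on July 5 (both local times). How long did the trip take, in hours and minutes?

10 hours 14 minutes

Miravel is 2:00 ahead of Sable Harbour.
Clock-face elapsed time (ignoring zones) is 12 hours 14 minutes.
Actual elapsed = 12 hours 14 minutes − 2:00 = 10 hours 14 minutes.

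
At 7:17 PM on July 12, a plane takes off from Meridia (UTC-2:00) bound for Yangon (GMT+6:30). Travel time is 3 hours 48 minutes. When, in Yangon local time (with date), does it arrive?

7:35 AM on July 13

Convert departure to UTC: 7:17 PM + 2:00 = 9:17 PM UTC on Jul 12.
Add 3 hours and 48 minutes travel time → 1:05 AM UTC (Jul 13).
Yangon is UTC+6:30, so local arrival = 1:05 AM + 6:30 = 7:35 AM on Jul 13.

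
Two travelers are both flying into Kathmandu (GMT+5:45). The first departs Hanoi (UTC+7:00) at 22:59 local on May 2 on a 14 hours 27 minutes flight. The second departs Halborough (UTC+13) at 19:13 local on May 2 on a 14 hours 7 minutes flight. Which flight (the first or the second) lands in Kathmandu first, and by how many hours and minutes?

Flight 1 in UTC: 22:59 − 7:00 = 15:59 on May 2.
+14 hours and 27 minutes → arrive 06:26 UTC on May 3.
Flight 2 in UTC: 19:13 − 13:00 = 06:13 on May 2.
+14 hours 7 minutes → arrive 20:20 UTC on May 2.
Flight 2 lands earlier by 10 hours 6 minutes.

the second, by 10 hours 6 minutes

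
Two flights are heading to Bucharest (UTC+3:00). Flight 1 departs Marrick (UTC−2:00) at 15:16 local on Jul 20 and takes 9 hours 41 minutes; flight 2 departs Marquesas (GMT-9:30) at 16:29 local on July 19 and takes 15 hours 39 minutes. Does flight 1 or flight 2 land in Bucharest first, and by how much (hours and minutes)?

Flight 1 in UTC: 15:16 + 2:00 = 17:16 on Jul 20.
+9 hours 41 minutes → arrive 02:57 UTC on Jul 21.
Flight 2 in UTC: 16:29 + 9:30 = 01:59 on Jul 20.
+15 hours 39 minutes → arrive 17:38 UTC on Jul 20.
Flight 2 lands earlier by 9 hours 19 minutes.

the second, by 9 hours 19 minutes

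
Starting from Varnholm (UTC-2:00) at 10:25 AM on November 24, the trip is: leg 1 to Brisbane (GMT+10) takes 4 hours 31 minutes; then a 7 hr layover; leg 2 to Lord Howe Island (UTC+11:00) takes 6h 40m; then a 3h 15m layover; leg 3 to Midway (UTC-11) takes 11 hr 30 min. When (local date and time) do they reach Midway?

Convert departure to UTC: 10:25 AM + 2:00 = 12:25 PM UTC on Nov 24.
Add 4 hours and 31 minutes leg 1 → 4:56 PM UTC.
Add 7 hours layover in Brisbane → 11:56 PM UTC.
Add 6 hours and 40 minutes leg 2 → 6:36 AM UTC (Nov 25).
Add 3 hours and 15 minutes layover in Lord Howe Island → 9:51 AM UTC.
Add 11 hours and 30 minutes leg 3 → 9:21 PM UTC.
Midway is UTC−11:00, so local arrival = 9:21 PM − 11:00 = 10:21 AM on Nov 25.

10:21 AM on November 25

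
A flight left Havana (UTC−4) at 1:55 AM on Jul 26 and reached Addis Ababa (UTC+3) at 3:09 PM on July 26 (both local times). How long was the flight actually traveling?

Departure in UTC: 1:55 AM + 4:00 = 5:55 AM on Jul 26.
Arrival in UTC: 3:09 PM − 3:00 = 12:09 PM on Jul 26.
Elapsed = 12:09 PM − 5:55 AM = 6 hours 14 minutes.

6 hours 14 minutes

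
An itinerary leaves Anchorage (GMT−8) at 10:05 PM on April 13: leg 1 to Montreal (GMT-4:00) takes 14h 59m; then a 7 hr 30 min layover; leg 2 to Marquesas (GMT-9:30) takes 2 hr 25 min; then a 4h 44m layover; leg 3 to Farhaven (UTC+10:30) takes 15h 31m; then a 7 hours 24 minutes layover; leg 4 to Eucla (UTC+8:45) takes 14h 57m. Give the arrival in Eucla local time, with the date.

10:20 AM on Apr 17

Convert departure to UTC: 10:05 PM + 8:00 = 6:05 AM UTC on Apr 14.
Add 14 hours and 59 minutes leg 1 → 9:04 PM UTC.
Add 7 hours and 30 minutes layover in Montreal → 4:34 AM UTC (Apr 15).
Add 2 hours and 25 minutes leg 2 → 6:59 AM UTC.
Add 4 hours and 44 minutes layover in Marquesas → 11:43 AM UTC.
Add 15 hours 31 minutes leg 3 → 3:14 AM UTC (Apr 16).
Add 7 hours 24 minutes layover in Farhaven → 10:38 AM UTC.
Add 14 hours and 57 minutes leg 4 → 1:35 AM UTC (Apr 17).
Eucla is UTC+8:45, so local arrival = 1:35 AM + 8:45 = 10:20 AM on Apr 17.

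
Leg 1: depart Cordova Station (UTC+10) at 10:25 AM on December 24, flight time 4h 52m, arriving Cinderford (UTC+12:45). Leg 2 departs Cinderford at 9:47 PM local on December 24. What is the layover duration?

3 hours 45 minutes

Convert departure to UTC: 10:25 AM − 10:00 = 12:25 AM UTC on Dec 24.
Add 4 hours 52 minutes flight time → 5:17 AM UTC.
Cinderford is UTC+12:45, so local arrival = 5:17 AM + 12:45 = 6:02 PM on Dec 24.
Layover = 9:47 PM − 6:02 PM = 3 hours 45 minutes.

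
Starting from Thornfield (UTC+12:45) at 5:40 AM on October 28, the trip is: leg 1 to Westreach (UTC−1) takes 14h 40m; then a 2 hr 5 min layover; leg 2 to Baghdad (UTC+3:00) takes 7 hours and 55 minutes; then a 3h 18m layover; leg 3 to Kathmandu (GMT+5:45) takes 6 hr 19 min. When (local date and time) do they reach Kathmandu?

8:57 AM on October 29

Convert departure to UTC: 5:40 AM − 12:45 = 4:55 PM UTC on Oct 27.
Add 14 hours and 40 minutes leg 1 → 7:35 AM UTC (Oct 28).
Add 2 hours 5 minutes layover in Westreach → 9:40 AM UTC.
Add 7 hours and 55 minutes leg 2 → 5:35 PM UTC.
Add 3 hours and 18 minutes layover in Baghdad → 8:53 PM UTC.
Add 6 hours and 19 minutes leg 3 → 3:12 AM UTC (Oct 29).
Kathmandu is UTC+5:45, so local arrival = 3:12 AM + 5:45 = 8:57 AM on Oct 29.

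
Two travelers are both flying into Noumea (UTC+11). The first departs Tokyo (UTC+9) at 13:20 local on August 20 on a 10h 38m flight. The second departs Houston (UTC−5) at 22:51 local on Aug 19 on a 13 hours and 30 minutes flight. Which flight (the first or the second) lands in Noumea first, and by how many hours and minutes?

Flight 1 in UTC: 13:20 − 9:00 = 04:20 on Aug 20.
+10 hours and 38 minutes → arrive 14:58 UTC on Aug 20.
Flight 2 in UTC: 22:51 + 5:00 = 03:51 on Aug 20.
+13 hours and 30 minutes → arrive 17:21 UTC on Aug 20.
Flight 1 lands earlier by 2 hours 23 minutes.

the first, by 2 hours 23 minutes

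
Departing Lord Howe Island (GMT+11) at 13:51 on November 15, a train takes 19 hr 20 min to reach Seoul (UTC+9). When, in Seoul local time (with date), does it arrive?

Convert departure to UTC: 13:51 − 11:00 = 02:51 UTC on Nov 15.
Add 19 hours and 20 minutes travel time → 22:11 UTC.
Seoul is UTC+9:00, so local arrival = 22:11 + 9:00 = 07:11 on Nov 16.

07:11 on November 16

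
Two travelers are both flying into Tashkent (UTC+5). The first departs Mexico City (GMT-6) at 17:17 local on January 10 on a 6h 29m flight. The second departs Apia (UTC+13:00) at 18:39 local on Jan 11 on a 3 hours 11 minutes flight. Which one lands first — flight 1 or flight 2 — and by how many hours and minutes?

Flight 1 in UTC: 17:17 + 6:00 = 23:17 on Jan 10.
+6 hours 29 minutes → arrive 05:46 UTC on Jan 11.
Flight 2 in UTC: 18:39 − 13:00 = 05:39 on Jan 11.
+3 hours and 11 minutes → arrive 08:50 UTC on Jan 11.
Flight 1 lands earlier by 3 hours 4 minutes.

the first, by 3 hours 4 minutes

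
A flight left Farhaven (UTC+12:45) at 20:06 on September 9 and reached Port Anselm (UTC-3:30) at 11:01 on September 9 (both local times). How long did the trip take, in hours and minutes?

7 hours 10 minutes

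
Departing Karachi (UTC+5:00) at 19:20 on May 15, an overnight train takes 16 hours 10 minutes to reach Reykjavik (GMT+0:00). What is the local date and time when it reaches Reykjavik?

06:30 on May 16

Reykjavik is 5:00 behind Karachi.
After 16 hours and 10 minutes it is 11:30 (May 16) in Karachi.
Shift by the zone difference: 11:30 − 5:00 = 06:30 on May 16 in Reykjavik.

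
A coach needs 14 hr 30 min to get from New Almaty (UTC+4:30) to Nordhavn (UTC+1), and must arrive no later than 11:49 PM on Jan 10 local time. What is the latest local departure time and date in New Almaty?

12:49 PM on January 10

Target arrival in UTC: 11:49 PM − 1:00 = 10:49 PM on Jan 10.
Subtract 14 hours 30 minutes → departure 8:19 AM UTC on Jan 10.
New Almaty is UTC+4:30: 8:19 AM + 4:30 = 12:49 PM on Jan 10.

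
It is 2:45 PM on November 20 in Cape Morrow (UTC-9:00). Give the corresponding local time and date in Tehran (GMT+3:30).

3:15 AM on November 21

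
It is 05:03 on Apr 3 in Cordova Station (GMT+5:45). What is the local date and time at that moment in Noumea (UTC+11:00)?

Noumea is 5:15 ahead of Cordova Station.
Shift by the zone difference: 05:03 + 5:15 = 10:18 on Apr 3 in Noumea.

10:18 on April 3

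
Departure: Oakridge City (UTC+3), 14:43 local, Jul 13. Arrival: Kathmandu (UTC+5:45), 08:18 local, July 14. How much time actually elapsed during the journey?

14 hours 50 minutes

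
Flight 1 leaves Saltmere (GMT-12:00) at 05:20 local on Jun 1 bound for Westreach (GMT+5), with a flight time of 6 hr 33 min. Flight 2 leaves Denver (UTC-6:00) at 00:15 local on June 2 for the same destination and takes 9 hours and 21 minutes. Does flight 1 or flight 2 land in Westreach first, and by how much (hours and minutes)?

Flight 1 in UTC: 05:20 + 12:00 = 17:20 on Jun 1.
+6 hours 33 minutes → arrive 23:53 UTC on Jun 1.
Flight 2 in UTC: 00:15 + 6:00 = 06:15 on Jun 2.
+9 hours 21 minutes → arrive 15:36 UTC on Jun 2.
Flight 1 lands earlier by 15 hours 43 minutes.

the first, by 15 hours 43 minutes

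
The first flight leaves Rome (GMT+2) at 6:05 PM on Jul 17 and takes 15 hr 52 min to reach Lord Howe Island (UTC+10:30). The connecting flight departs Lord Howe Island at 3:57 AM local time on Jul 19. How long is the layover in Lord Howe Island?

9 hours 30 minutes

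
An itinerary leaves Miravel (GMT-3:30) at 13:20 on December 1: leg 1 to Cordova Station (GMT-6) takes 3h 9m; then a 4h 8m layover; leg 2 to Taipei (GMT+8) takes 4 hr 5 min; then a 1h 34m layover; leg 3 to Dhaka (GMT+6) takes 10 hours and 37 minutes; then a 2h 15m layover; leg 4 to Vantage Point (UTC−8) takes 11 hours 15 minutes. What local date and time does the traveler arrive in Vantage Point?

21:53 on December 2

Convert departure to UTC: 13:20 + 3:30 = 16:50 UTC on Dec 1.
Add 3 hours 9 minutes leg 1 → 19:59 UTC.
Add 4 hours and 8 minutes layover in Cordova Station → 00:07 UTC (Dec 2).
Add 4 hours 5 minutes leg 2 → 04:12 UTC.
Add 1 hour 34 minutes layover in Taipei → 05:46 UTC.
Add 10 hours 37 minutes leg 3 → 16:23 UTC.
Add 2 hours and 15 minutes layover in Dhaka → 18:38 UTC.
Add 11 hours and 15 minutes leg 4 → 05:53 UTC (Dec 3).
Vantage Point is UTC−8:00, so local arrival = 05:53 − 8:00 = 21:53 on Dec 2.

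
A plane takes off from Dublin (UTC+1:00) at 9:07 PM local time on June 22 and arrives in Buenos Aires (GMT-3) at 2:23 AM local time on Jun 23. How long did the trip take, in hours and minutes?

Departure in UTC: 9:07 PM − 1:00 = 8:07 PM on Jun 22.
Arrival in UTC: 2:23 AM + 3:00 = 5:23 AM on Jun 23.
Elapsed = 5:23 AM − 8:07 PM (+1 day) = 9 hours 16 minutes.

9 hours 16 minutes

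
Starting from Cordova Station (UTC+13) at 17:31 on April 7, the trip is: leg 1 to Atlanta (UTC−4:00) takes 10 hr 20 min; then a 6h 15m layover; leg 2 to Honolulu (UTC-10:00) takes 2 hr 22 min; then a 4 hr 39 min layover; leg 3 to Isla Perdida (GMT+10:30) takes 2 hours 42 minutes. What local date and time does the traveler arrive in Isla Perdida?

Convert departure to UTC: 17:31 − 13:00 = 04:31 UTC on Apr 7.
Add 10 hours 20 minutes leg 1 → 14:51 UTC.
Add 6 hours 15 minutes layover in Atlanta → 21:06 UTC.
Add 2 hours 22 minutes leg 2 → 23:28 UTC.
Add 4 hours 39 minutes layover in Honolulu → 04:07 UTC (Apr 8).
Add 2 hours 42 minutes leg 3 → 06:49 UTC.
Isla Perdida is UTC+10:30, so local arrival = 06:49 + 10:30 = 17:19 on Apr 8.

17:19 on April 8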